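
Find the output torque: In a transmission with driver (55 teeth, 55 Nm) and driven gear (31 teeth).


Given: N1 = 55, N2 = 31, T1 = 55 Nm
Using T2/T1 = N2/N1
T2 = T1 * N2 / N1
T2 = 55 * 31 / 55
T2 = 1705 / 55
T2 = 31 Nm

31 Nm


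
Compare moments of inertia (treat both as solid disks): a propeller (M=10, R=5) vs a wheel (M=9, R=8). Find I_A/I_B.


Given: M1=10 kg, R1=5 m, M2=9 kg, R2=8 m
For a disk: I = (1/2)*M*R^2, so I_A/I_B = (M1*R1^2)/(M2*R2^2)
M1*R1^2 = 10*25 = 250
M2*R2^2 = 9*64 = 576
I_A/I_B = 250/576 = 125/288

125/288


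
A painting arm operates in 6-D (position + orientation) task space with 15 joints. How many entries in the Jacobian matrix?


Given: task space dimension = 6, joints = 15
Jacobian is a 6 x 15 matrix
Total entries = rows * columns
Total = 6 * 15
Total = 90

90


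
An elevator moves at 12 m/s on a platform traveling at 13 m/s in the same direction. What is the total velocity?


Given: object velocity = 12 m/s, platform velocity = 13 m/s (same direction)
Using classical velocity addition: v_total = v_object + v_platform
v_total = 12 + 13
v_total = 25 m/s

25 m/s


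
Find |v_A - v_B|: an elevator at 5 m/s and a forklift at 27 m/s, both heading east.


Given: v_A = 5 m/s east, v_B = 27 m/s east
Both move in the same direction; relative speed = |v_A - v_B|
|5 - 27| = |-22|
= 22 m/s

22 m/s


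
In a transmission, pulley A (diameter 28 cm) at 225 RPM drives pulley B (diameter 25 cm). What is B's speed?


Given: D1 = 28 cm, w1 = 225 RPM, D2 = 25 cm
Using D1*w1 = D2*w2
w2 = D1*w1 / D2
w2 = 28*225 / 25
w2 = 6300 / 25
w2 = 252 RPM

252 RPM


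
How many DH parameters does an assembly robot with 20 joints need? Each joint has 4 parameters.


Given: 20 joints, 4 DH parameters per joint (d, theta, a, alpha)
Total DH parameters = number_of_joints * 4
Total = 20 * 4
Total = 80

80


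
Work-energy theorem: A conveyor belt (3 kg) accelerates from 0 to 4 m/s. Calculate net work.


Given: m = 3 kg, v0 = 0 m/s, v = 4 m/s
Using W = (1/2)*m*(v^2 - v0^2)
v^2 = 4^2 = 16
v0^2 = 0^2 = 0
v^2 - v0^2 = 16 - 0 = 16
W = (1/2)*3*16 = 24 J

24 J


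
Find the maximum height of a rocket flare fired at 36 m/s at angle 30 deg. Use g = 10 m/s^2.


Given: v0 = 36 m/s, theta = 30 deg, g = 10 m/s^2
sin^2(30) = 1/4
Using H = v0^2 * sin^2(theta) / (2*g)
H = 36^2 * 1/4 / (2*10)
H = 1296 * 1/4 / 20
H = 324 / 20
H = 81/5 m

81/5 m


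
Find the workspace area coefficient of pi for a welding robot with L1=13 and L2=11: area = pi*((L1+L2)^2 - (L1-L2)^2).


Given: L1 = 13, L2 = 11
(L1+L2)^2 = (24)^2 = 576
(L1-L2)^2 = (2)^2 = 4
Difference = 576 - 4 = 572
This equals 4*L1*L2 = 4*13*11 = 572
Workspace area = 572*pi

572


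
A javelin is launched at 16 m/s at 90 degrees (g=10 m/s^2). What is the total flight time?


Given: v0 = 16 m/s, theta = 90 deg, g = 10 m/s^2
sin(90) = 1
Using T = 2*v0*sin(theta) / g
T = 2*16*1 / 10
T = 32 / 10
T = 16/5 s

16/5 s


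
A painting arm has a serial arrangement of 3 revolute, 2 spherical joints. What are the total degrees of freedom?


Given: serial robot with 3 revolute, 2 spherical joints
DOF contribution per joint type: revolute=1, prismatic=1, spherical=3, fixed=0
DOF = 3*1 + 2*3
DOF = 9

9


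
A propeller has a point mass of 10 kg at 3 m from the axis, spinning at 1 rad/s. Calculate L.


Given: m = 10 kg, r = 3 m, omega = 1 rad/s
For a point mass: I = m*r^2
I = 10*3^2 = 10*9 = 90
L = I*omega = 90*1
L = 90 kg*m^2/s

90 kg*m^2/s


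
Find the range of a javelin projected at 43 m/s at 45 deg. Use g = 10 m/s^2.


Given: v0 = 43 m/s, theta = 45 deg, g = 10 m/s^2
sin(2*45) = sin(90) = 1
Using R = v0^2 * sin(2*theta) / g
R = 43^2 * 1 / 10
R = 1849 / 10
R = 1849/10 m

1849/10 m


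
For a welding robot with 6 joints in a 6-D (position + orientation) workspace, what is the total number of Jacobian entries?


Given: task space dimension = 6, joints = 6
Jacobian is a 6 x 6 matrix
Total entries = rows * columns
Total = 6 * 6
Total = 36

36


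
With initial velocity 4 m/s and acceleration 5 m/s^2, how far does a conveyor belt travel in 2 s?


Given: v0 = 4 m/s, a = 5 m/s^2, t = 2 s
Using s = v0*t + (1/2)*a*t^2
s = 4*2 + (1/2)*5*2^2
s = 8 + (1/2)*20
s = 8 + 10
s = 18

18 m


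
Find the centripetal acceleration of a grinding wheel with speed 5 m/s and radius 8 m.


Given: v = 5 m/s, r = 8 m
Using a_c = v^2 / r
a_c = 5^2 / 8
a_c = 25 / 8
a_c = 25/8 m/s^2

25/8 m/s^2


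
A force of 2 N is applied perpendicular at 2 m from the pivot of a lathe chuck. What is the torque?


Given: F = 2 N, r = 2 m, angle = 90 deg (perpendicular)
Using tau = F * r * sin(90)
sin(90) = 1
tau = 2 * 2 * 1
tau = 4 Nm

4 Nm


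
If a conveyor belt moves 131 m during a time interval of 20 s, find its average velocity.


Given: distance d = 131 m, time t = 20 s
Using v = d / t
v = 131 / 20
v = 131/20 m/s

131/20 m/s


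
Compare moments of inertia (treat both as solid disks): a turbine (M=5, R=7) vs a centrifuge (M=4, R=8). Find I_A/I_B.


Given: M1=5 kg, R1=7 m, M2=4 kg, R2=8 m
For a disk: I = (1/2)*M*R^2, so I_A/I_B = (M1*R1^2)/(M2*R2^2)
M1*R1^2 = 5*49 = 245
M2*R2^2 = 4*64 = 256
I_A/I_B = 245/256 = 245/256

245/256


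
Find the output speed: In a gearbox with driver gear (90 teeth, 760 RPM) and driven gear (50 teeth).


Given: N1 = 90 teeth, w1 = 760 RPM, N2 = 50 teeth
Using N1*w1 = N2*w2
w2 = N1*w1 / N2
w2 = 90*760 / 50
w2 = 68400 / 50
w2 = 1368 RPM

1368 RPM


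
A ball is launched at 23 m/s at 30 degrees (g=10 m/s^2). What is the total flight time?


Given: v0 = 23 m/s, theta = 30 deg, g = 10 m/s^2
sin(30) = 1/2
Using T = 2*v0*sin(theta) / g
T = 2*23*1/2 / 10
T = 23 / 10
T = 23/10 s

23/10 s


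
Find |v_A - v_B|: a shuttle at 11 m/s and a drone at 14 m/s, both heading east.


Given: v_A = 11 m/s east, v_B = 14 m/s east
Both move in the same direction; relative speed = |v_A - v_B|
|11 - 14| = |-3|
= 3 m/s

3 m/s


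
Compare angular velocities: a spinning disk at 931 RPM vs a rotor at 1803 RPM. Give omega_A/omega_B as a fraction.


Given: RPM_A = 931, RPM_B = 1803
omega = 2*pi*RPM/60, so omega_A/omega_B = RPM_A / RPM_B
omega_A/omega_B = 931 / 1803
omega_A/omega_B = 931/1803

931/1803


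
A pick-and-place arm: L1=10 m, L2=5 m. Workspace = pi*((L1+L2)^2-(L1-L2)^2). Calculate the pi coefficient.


Given: L1 = 10, L2 = 5
(L1+L2)^2 = (15)^2 = 225
(L1-L2)^2 = (5)^2 = 25
Difference = 225 - 25 = 200
This equals 4*L1*L2 = 4*10*5 = 200
Workspace area = 200*pi

200


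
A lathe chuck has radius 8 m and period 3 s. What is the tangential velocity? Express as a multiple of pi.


Given: radius r = 8 m, period T = 3 s
Using v = 2*pi*r / T
v = 2*pi*8 / 3
v = 16*pi / 3
v = 16/3*pi m/s

16/3*pi m/s


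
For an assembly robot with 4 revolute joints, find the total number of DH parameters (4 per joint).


Given: 4 joints, 4 DH parameters per joint (d, theta, a, alpha)
Total DH parameters = number_of_joints * 4
Total = 4 * 4
Total = 16

16


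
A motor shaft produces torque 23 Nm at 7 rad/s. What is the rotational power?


Given: tau = 23 Nm, omega = 7 rad/s
Using P = tau * omega
P = 23 * 7
P = 161 W

161 W


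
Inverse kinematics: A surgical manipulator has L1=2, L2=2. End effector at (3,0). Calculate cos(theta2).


Given: L1 = 2, L2 = 2, target (x, y) = (3, 0)
Using cos(theta2) = (x^2 + y^2 - L1^2 - L2^2) / (2*L1*L2)
x^2 + y^2 = 3^2 + 0 = 9
L1^2 + L2^2 = 4 + 4 = 8
Numerator = 9 - 8 = 1
Denominator = 2*2*2 = 8
cos(theta2) = 1/8 = 1/8

1/8


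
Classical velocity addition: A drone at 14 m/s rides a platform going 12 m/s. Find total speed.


Given: object velocity = 14 m/s, platform velocity = 12 m/s (same direction)
Using classical velocity addition: v_total = v_object + v_platform
v_total = 14 + 12
v_total = 26 m/s

26 m/s


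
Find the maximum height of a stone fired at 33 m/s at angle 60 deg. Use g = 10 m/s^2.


Given: v0 = 33 m/s, theta = 60 deg, g = 10 m/s^2
sin^2(60) = 3/4
Using H = v0^2 * sin^2(theta) / (2*g)
H = 33^2 * 3/4 / (2*10)
H = 1089 * 3/4 / 20
H = 3267/4 / 20
H = 3267/80 m

3267/80 m


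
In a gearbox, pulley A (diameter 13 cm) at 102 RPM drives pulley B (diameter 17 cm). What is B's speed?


Given: D1 = 13 cm, w1 = 102 RPM, D2 = 17 cm
Using D1*w1 = D2*w2
w2 = D1*w1 / D2
w2 = 13*102 / 17
w2 = 1326 / 17
w2 = 78 RPM

78 RPM


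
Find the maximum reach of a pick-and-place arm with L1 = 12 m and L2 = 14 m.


Given: L1 = 12 m, L2 = 14 m
For a 2-link planar arm, max reach = L1 + L2 (fully extended)
Max reach = 12 + 14
Max reach = 26 m

26 m


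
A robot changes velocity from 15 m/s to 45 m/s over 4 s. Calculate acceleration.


Given: initial velocity v0 = 15 m/s, final velocity v = 45 m/s, time t = 4 s
Using a = (v - v0) / t
a = (45 - 15) / 4
a = 30 / 4
a = 15/2 m/s^2

15/2 m/s^2


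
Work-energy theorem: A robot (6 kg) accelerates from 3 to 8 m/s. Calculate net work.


Given: m = 6 kg, v0 = 3 m/s, v = 8 m/s
Using W = (1/2)*m*(v^2 - v0^2)
v^2 = 8^2 = 64
v0^2 = 3^2 = 9
v^2 - v0^2 = 64 - 9 = 55
W = (1/2)*6*55 = 165 J

165 J


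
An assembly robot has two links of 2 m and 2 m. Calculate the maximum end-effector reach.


Given: L1 = 2 m, L2 = 2 m
For a 2-link planar arm, max reach = L1 + L2 (fully extended)
Max reach = 2 + 2
Max reach = 4 m

4 m


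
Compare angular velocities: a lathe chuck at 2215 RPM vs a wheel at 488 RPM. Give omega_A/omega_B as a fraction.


Given: RPM_A = 2215, RPM_B = 488
omega = 2*pi*RPM/60, so omega_A/omega_B = RPM_A / RPM_B
omega_A/omega_B = 2215 / 488
omega_A/omega_B = 2215/488

2215/488


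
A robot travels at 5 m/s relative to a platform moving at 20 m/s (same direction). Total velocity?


Given: object velocity = 5 m/s, platform velocity = 20 m/s (same direction)
Using classical velocity addition: v_total = v_object + v_platform
v_total = 5 + 20
v_total = 25 m/s

25 m/s


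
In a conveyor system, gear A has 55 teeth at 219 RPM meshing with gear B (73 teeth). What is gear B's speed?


Given: N1 = 55 teeth, w1 = 219 RPM, N2 = 73 teeth
Using N1*w1 = N2*w2
w2 = N1*w1 / N2
w2 = 55*219 / 73
w2 = 12045 / 73
w2 = 165 RPM

165 RPM


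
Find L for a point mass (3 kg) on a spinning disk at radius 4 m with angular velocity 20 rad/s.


Given: m = 3 kg, r = 4 m, omega = 20 rad/s
For a point mass: I = m*r^2
I = 3*4^2 = 3*16 = 48
L = I*omega = 48*20
L = 960 kg*m^2/s

960 kg*m^2/s


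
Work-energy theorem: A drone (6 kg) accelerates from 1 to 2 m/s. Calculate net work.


Given: m = 6 kg, v0 = 1 m/s, v = 2 m/s
Using W = (1/2)*m*(v^2 - v0^2)
v^2 = 2^2 = 4
v0^2 = 1^2 = 1
v^2 - v0^2 = 4 - 1 = 3
W = (1/2)*6*3 = 9 J

9 J


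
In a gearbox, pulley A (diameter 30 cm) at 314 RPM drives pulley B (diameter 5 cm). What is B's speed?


Given: D1 = 30 cm, w1 = 314 RPM, D2 = 5 cm
Using D1*w1 = D2*w2
w2 = D1*w1 / D2
w2 = 30*314 / 5
w2 = 9420 / 5
w2 = 1884 RPM

1884 RPM


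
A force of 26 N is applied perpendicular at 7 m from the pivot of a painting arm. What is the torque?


Given: F = 26 N, r = 7 m, angle = 90 deg (perpendicular)
Using tau = F * r * sin(90)
sin(90) = 1
tau = 26 * 7 * 1
tau = 182 Nm

182 Nm


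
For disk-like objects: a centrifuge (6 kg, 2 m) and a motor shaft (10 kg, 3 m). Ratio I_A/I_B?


Given: M1=6 kg, R1=2 m, M2=10 kg, R2=3 m
For a disk: I = (1/2)*M*R^2, so I_A/I_B = (M1*R1^2)/(M2*R2^2)
M1*R1^2 = 6*4 = 24
M2*R2^2 = 10*9 = 90
I_A/I_B = 24/90 = 4/15

4/15


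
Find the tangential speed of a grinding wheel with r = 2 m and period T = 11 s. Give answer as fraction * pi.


Given: radius r = 2 m, period T = 11 s
Using v = 2*pi*r / T
v = 2*pi*2 / 11
v = 4*pi / 11
v = 4/11*pi m/s

4/11*pi m/s


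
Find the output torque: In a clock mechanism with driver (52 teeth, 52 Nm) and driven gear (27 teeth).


Given: N1 = 52, N2 = 27, T1 = 52 Nm
Using T2/T1 = N2/N1
T2 = T1 * N2 / N1
T2 = 52 * 27 / 52
T2 = 1404 / 52
T2 = 27 Nm

27 Nm


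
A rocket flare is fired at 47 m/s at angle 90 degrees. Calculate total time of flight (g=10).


Given: v0 = 47 m/s, theta = 90 deg, g = 10 m/s^2
sin(90) = 1
Using T = 2*v0*sin(theta) / g
T = 2*47*1 / 10
T = 94 / 10
T = 47/5 s

47/5 s


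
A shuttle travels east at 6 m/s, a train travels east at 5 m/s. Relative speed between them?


Given: v_A = 6 m/s east, v_B = 5 m/s east
Both move in the same direction; relative speed = |v_A - v_B|
|6 - 5| = |1|
= 1 m/s

1 m/s


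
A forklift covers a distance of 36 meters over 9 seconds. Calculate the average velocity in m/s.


Given: distance d = 36 m, time t = 9 s
Using v = d / t
v = 36 / 9
v = 4 m/s

4 m/s


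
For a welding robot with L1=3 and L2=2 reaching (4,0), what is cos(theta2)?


Given: L1 = 3, L2 = 2, target (x, y) = (4, 0)
Using cos(theta2) = (x^2 + y^2 - L1^2 - L2^2) / (2*L1*L2)
x^2 + y^2 = 4^2 + 0 = 16
L1^2 + L2^2 = 9 + 4 = 13
Numerator = 16 - 13 = 3
Denominator = 2*3*2 = 12
cos(theta2) = 3/12 = 1/4

1/4


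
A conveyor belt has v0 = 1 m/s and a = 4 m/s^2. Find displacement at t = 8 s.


Given: v0 = 1 m/s, a = 4 m/s^2, t = 8 s
Using s = v0*t + (1/2)*a*t^2
s = 1*8 + (1/2)*4*8^2
s = 8 + (1/2)*256
s = 8 + 128
s = 136

136 m


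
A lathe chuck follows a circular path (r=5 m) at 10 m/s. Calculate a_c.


Given: v = 10 m/s, r = 5 m
Using a_c = v^2 / r
a_c = 10^2 / 5
a_c = 100 / 5
a_c = 20 m/s^2

20 m/s^2


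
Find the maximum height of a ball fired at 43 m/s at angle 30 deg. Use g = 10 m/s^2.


Given: v0 = 43 m/s, theta = 30 deg, g = 10 m/s^2
sin^2(30) = 1/4
Using H = v0^2 * sin^2(theta) / (2*g)
H = 43^2 * 1/4 / (2*10)
H = 1849 * 1/4 / 20
H = 1849/4 / 20
H = 1849/80 m

1849/80 m


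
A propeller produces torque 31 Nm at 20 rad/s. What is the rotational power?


Given: tau = 31 Nm, omega = 20 rad/s
Using P = tau * omega
P = 31 * 20
P = 620 W

620 W


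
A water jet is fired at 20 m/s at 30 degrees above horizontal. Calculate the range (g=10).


Given: v0 = 20 m/s, theta = 30 deg, g = 10 m/s^2
sin(2*30) = sin(60) = sqrt(3)/2
Using R = v0^2 * sin(2*theta) / g
R = 20^2 * (sqrt(3)/2) / 10
R = 400 * sqrt(3) / 20
R = 20*sqrt(3) m

20*sqrt(3) m


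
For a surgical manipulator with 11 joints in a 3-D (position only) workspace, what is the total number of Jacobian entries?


Given: task space dimension = 3, joints = 11
Jacobian is a 3 x 11 matrix
Total entries = rows * columns
Total = 3 * 11
Total = 33

33


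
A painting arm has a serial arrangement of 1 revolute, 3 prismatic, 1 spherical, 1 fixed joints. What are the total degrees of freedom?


Given: serial robot with 1 revolute, 3 prismatic, 1 spherical, 1 fixed joints
DOF contribution per joint type: revolute=1, prismatic=1, spherical=3, fixed=0
DOF = 1*1 + 3*1 + 1*3 + 1*0
DOF = 7

7


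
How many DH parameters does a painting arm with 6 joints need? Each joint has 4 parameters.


Given: 6 joints, 4 DH parameters per joint (d, theta, a, alpha)
Total DH parameters = number_of_joints * 4
Total = 6 * 4
Total = 24

24


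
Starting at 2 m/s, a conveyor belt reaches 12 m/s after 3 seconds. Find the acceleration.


Given: initial velocity v0 = 2 m/s, final velocity v = 12 m/s, time t = 3 s
Using a = (v - v0) / t
a = (12 - 2) / 3
a = 10 / 3
a = 10/3 m/s^2

10/3 m/s^2


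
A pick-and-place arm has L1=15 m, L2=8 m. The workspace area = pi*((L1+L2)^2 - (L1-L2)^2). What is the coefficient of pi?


Given: L1 = 15, L2 = 8
(L1+L2)^2 = (23)^2 = 529
(L1-L2)^2 = (7)^2 = 49
Difference = 529 - 49 = 480
This equals 4*L1*L2 = 4*15*8 = 480
Workspace area = 480*pi

480


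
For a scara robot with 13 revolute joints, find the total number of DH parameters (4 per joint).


Given: 13 joints, 4 DH parameters per joint (d, theta, a, alpha)
Total DH parameters = number_of_joints * 4
Total = 13 * 4
Total = 52

52


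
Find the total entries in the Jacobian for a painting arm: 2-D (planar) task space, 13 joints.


Given: task space dimension = 2, joints = 13
Jacobian is a 2 x 13 matrix
Total entries = rows * columns
Total = 2 * 13
Total = 26

26


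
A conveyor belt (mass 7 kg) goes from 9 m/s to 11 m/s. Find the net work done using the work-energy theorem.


Given: m = 7 kg, v0 = 9 m/s, v = 11 m/s
Using W = (1/2)*m*(v^2 - v0^2)
v^2 = 11^2 = 121
v0^2 = 9^2 = 81
v^2 - v0^2 = 121 - 81 = 40
W = (1/2)*7*40 = 140 J

140 J


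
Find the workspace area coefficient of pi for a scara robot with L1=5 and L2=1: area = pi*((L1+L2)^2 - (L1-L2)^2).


Given: L1 = 5, L2 = 1
(L1+L2)^2 = (6)^2 = 36
(L1-L2)^2 = (4)^2 = 16
Difference = 36 - 16 = 20
This equals 4*L1*L2 = 4*5*1 = 20
Workspace area = 20*pi

20


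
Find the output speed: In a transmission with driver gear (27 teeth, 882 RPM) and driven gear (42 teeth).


Given: N1 = 27 teeth, w1 = 882 RPM, N2 = 42 teeth
Using N1*w1 = N2*w2
w2 = N1*w1 / N2
w2 = 27*882 / 42
w2 = 23814 / 42
w2 = 567 RPM

567 RPM


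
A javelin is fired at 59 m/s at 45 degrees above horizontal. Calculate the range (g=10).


Given: v0 = 59 m/s, theta = 45 deg, g = 10 m/s^2
sin(2*45) = sin(90) = 1
Using R = v0^2 * sin(2*theta) / g
R = 59^2 * 1 / 10
R = 3481 / 10
R = 3481/10 m

3481/10 m


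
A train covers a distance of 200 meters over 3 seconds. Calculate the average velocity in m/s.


Given: distance d = 200 m, time t = 3 s
Using v = d / t
v = 200 / 3
v = 200/3 m/s

200/3 m/s


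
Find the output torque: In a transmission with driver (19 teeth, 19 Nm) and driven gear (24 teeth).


Given: N1 = 19, N2 = 24, T1 = 19 Nm
Using T2/T1 = N2/N1
T2 = T1 * N2 / N1
T2 = 19 * 24 / 19
T2 = 456 / 19
T2 = 24 Nm

24 Nm


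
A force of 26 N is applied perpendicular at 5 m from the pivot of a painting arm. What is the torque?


Given: F = 26 N, r = 5 m, angle = 90 deg (perpendicular)
Using tau = F * r * sin(90)
sin(90) = 1
tau = 26 * 5 * 1
tau = 130 Nm

130 Nm


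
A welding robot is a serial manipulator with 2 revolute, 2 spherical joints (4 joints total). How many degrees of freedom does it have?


Given: serial robot with 2 revolute, 2 spherical joints
DOF contribution per joint type: revolute=1, prismatic=1, spherical=3, fixed=0
DOF = 2*1 + 2*3
DOF = 8

8


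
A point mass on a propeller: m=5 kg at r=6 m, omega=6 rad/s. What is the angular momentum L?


Given: m = 5 kg, r = 6 m, omega = 6 rad/s
For a point mass: I = m*r^2
I = 5*6^2 = 5*36 = 180
L = I*omega = 180*6
L = 1080 kg*m^2/s

1080 kg*m^2/s


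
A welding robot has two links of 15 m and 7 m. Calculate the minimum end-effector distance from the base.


Given: L1 = 15 m, L2 = 7 m
For a 2-link planar arm, min reach = |L1 - L2| (second link folded back)
Min reach = |15 - 7|
Min reach = 8 m

8 m


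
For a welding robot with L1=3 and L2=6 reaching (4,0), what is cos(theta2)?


Given: L1 = 3, L2 = 6, target (x, y) = (4, 0)
Using cos(theta2) = (x^2 + y^2 - L1^2 - L2^2) / (2*L1*L2)
x^2 + y^2 = 4^2 + 0 = 16
L1^2 + L2^2 = 9 + 36 = 45
Numerator = 16 - 45 = -29
Denominator = 2*3*6 = 36
cos(theta2) = -29/36 = -29/36

-29/36


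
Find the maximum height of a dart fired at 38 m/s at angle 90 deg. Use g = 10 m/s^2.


Given: v0 = 38 m/s, theta = 90 deg, g = 10 m/s^2
sin^2(90) = 1
Using H = v0^2 * sin^2(theta) / (2*g)
H = 38^2 * 1 / (2*10)
H = 1444 * 1 / 20
H = 1444 / 20
H = 361/5 m

361/5 m


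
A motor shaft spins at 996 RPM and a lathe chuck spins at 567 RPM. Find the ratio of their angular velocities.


Given: RPM_A = 996, RPM_B = 567
omega = 2*pi*RPM/60, so omega_A/omega_B = RPM_A / RPM_B
omega_A/omega_B = 996 / 567
omega_A/omega_B = 332/189

332/189


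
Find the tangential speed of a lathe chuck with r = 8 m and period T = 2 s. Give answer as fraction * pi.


Given: radius r = 8 m, period T = 2 s
Using v = 2*pi*r / T
v = 2*pi*8 / 2
v = 16*pi / 2
v = 8*pi m/s

8*pi m/s


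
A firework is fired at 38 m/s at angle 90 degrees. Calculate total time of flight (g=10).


Given: v0 = 38 m/s, theta = 90 deg, g = 10 m/s^2
sin(90) = 1
Using T = 2*v0*sin(theta) / g
T = 2*38*1 / 10
T = 76 / 10
T = 38/5 s

38/5 s


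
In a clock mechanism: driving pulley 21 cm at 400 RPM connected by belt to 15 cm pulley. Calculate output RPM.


Given: D1 = 21 cm, w1 = 400 RPM, D2 = 15 cm
Using D1*w1 = D2*w2
w2 = D1*w1 / D2
w2 = 21*400 / 15
w2 = 8400 / 15
w2 = 560 RPM

560 RPM


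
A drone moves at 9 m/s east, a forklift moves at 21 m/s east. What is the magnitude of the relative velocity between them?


Given: v_A = 9 m/s east, v_B = 21 m/s east
Both move in the same direction; relative speed = |v_A - v_B|
|9 - 21| = |-12|
= 12 m/s

12 m/s


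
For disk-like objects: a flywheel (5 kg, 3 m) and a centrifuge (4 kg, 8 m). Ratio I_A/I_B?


Given: M1=5 kg, R1=3 m, M2=4 kg, R2=8 m
For a disk: I = (1/2)*M*R^2, so I_A/I_B = (M1*R1^2)/(M2*R2^2)
M1*R1^2 = 5*9 = 45
M2*R2^2 = 4*64 = 256
I_A/I_B = 45/256 = 45/256

45/256


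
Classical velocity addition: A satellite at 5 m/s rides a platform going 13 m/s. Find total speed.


Given: object velocity = 5 m/s, platform velocity = 13 m/s (same direction)
Using classical velocity addition: v_total = v_object + v_platform
v_total = 5 + 13
v_total = 18 m/s

18 m/s


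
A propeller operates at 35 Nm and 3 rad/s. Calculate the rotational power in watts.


Given: tau = 35 Nm, omega = 3 rad/s
Using P = tau * omega
P = 35 * 3
P = 105 W

105 W


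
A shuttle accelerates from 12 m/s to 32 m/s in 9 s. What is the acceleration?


Given: initial velocity v0 = 12 m/s, final velocity v = 32 m/s, time t = 9 s
Using a = (v - v0) / t
a = (32 - 12) / 9
a = 20 / 9
a = 20/9 m/s^2

20/9 m/s^2


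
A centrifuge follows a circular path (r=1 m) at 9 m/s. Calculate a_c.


Given: v = 9 m/s, r = 1 m
Using a_c = v^2 / r
a_c = 9^2 / 1
a_c = 81 / 1
a_c = 81 m/s^2

81 m/s^2


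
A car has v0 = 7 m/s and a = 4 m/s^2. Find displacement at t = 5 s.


Given: v0 = 7 m/s, a = 4 m/s^2, t = 5 s
Using s = v0*t + (1/2)*a*t^2
s = 7*5 + (1/2)*4*5^2
s = 35 + (1/2)*100
s = 35 + 50
s = 85

85 m


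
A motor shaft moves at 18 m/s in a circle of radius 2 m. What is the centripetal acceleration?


Given: v = 18 m/s, r = 2 m
Using a_c = v^2 / r
a_c = 18^2 / 2
a_c = 324 / 2
a_c = 162 m/s^2

162 m/s^2


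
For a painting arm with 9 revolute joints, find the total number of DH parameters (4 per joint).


Given: 9 joints, 4 DH parameters per joint (d, theta, a, alpha)
Total DH parameters = number_of_joints * 4
Total = 9 * 4
Total = 36

36


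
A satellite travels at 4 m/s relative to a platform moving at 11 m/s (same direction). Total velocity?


Given: object velocity = 4 m/s, platform velocity = 11 m/s (same direction)
Using classical velocity addition: v_total = v_object + v_platform
v_total = 4 + 11
v_total = 15 m/s

15 m/s


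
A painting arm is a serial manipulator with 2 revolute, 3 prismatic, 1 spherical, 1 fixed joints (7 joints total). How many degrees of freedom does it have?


Given: serial robot with 2 revolute, 3 prismatic, 1 spherical, 1 fixed joints
DOF contribution per joint type: revolute=1, prismatic=1, spherical=3, fixed=0
DOF = 2*1 + 3*1 + 1*3 + 1*0
DOF = 8

8


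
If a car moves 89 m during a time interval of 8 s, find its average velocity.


Given: distance d = 89 m, time t = 8 s
Using v = d / t
v = 89 / 8
v = 89/8 m/s

89/8 m/s


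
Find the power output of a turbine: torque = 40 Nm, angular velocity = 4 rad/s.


Given: tau = 40 Nm, omega = 4 rad/s
Using P = tau * omega
P = 40 * 4
P = 160 W

160 W


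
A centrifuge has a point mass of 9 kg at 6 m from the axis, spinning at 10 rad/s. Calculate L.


Given: m = 9 kg, r = 6 m, omega = 10 rad/s
For a point mass: I = m*r^2
I = 9*6^2 = 9*36 = 324
L = I*omega = 324*10
L = 3240 kg*m^2/s

3240 kg*m^2/s


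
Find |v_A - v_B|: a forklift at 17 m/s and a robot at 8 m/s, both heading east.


Given: v_A = 17 m/s east, v_B = 8 m/s east
Both move in the same direction; relative speed = |v_A - v_B|
|17 - 8| = |9|
= 9 m/s

9 m/s


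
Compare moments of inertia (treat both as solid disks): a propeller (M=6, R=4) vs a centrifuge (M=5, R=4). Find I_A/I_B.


Given: M1=6 kg, R1=4 m, M2=5 kg, R2=4 m
For a disk: I = (1/2)*M*R^2, so I_A/I_B = (M1*R1^2)/(M2*R2^2)
M1*R1^2 = 6*16 = 96
M2*R2^2 = 5*16 = 80
I_A/I_B = 96/80 = 6/5

6/5


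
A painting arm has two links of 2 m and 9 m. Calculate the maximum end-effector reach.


Given: L1 = 2 m, L2 = 9 m
For a 2-link planar arm, max reach = L1 + L2 (fully extended)
Max reach = 2 + 9
Max reach = 11 m

11 m


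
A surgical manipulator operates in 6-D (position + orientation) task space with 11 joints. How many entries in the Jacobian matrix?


Given: task space dimension = 6, joints = 11
Jacobian is a 6 x 11 matrix
Total entries = rows * columns
Total = 6 * 11
Total = 66

66


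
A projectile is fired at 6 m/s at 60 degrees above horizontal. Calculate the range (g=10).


Given: v0 = 6 m/s, theta = 60 deg, g = 10 m/s^2
sin(2*60) = sin(120) = sqrt(3)/2
Using R = v0^2 * sin(2*theta) / g
R = 6^2 * (sqrt(3)/2) / 10
R = 36 * sqrt(3) / 20
R = 9/5*sqrt(3) m

9/5*sqrt(3) m


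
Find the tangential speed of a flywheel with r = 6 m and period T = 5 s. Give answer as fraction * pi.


Given: radius r = 6 m, period T = 5 s
Using v = 2*pi*r / T
v = 2*pi*6 / 5
v = 12*pi / 5
v = 12/5*pi m/s

12/5*pi m/s


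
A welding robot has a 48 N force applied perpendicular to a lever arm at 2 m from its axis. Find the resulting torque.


Given: F = 48 N, r = 2 m, angle = 90 deg (perpendicular)
Using tau = F * r * sin(90)
sin(90) = 1
tau = 48 * 2 * 1
tau = 96 Nm

96 Nm


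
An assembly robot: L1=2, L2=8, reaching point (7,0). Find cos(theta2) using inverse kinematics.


Given: L1 = 2, L2 = 8, target (x, y) = (7, 0)
Using cos(theta2) = (x^2 + y^2 - L1^2 - L2^2) / (2*L1*L2)
x^2 + y^2 = 7^2 + 0 = 49
L1^2 + L2^2 = 4 + 64 = 68
Numerator = 49 - 68 = -19
Denominator = 2*2*8 = 32
cos(theta2) = -19/32 = -19/32

-19/32


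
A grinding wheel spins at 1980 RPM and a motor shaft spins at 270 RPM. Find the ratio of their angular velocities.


Given: RPM_A = 1980, RPM_B = 270
omega = 2*pi*RPM/60, so omega_A/omega_B = RPM_A / RPM_B
omega_A/omega_B = 1980 / 270
omega_A/omega_B = 22/3

22/3


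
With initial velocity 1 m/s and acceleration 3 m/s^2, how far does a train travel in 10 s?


Given: v0 = 1 m/s, a = 3 m/s^2, t = 10 s
Using s = v0*t + (1/2)*a*t^2
s = 1*10 + (1/2)*3*10^2
s = 10 + (1/2)*300
s = 10 + 150
s = 160

160 m


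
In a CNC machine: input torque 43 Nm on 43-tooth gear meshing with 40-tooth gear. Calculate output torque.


Given: N1 = 43, N2 = 40, T1 = 43 Nm
Using T2/T1 = N2/N1
T2 = T1 * N2 / N1
T2 = 43 * 40 / 43
T2 = 1720 / 43
T2 = 40 Nm

40 Nm


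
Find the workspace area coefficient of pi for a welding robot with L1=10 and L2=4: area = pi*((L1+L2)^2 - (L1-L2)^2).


Given: L1 = 10, L2 = 4
(L1+L2)^2 = (14)^2 = 196
(L1-L2)^2 = (6)^2 = 36
Difference = 196 - 36 = 160
This equals 4*L1*L2 = 4*10*4 = 160
Workspace area = 160*pi

160


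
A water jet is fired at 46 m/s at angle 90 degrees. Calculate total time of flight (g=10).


Given: v0 = 46 m/s, theta = 90 deg, g = 10 m/s^2
sin(90) = 1
Using T = 2*v0*sin(theta) / g
T = 2*46*1 / 10
T = 92 / 10
T = 46/5 s

46/5 s


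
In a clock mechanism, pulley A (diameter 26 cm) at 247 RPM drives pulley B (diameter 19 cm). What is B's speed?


Given: D1 = 26 cm, w1 = 247 RPM, D2 = 19 cm
Using D1*w1 = D2*w2
w2 = D1*w1 / D2
w2 = 26*247 / 19
w2 = 6422 / 19
w2 = 338 RPM

338 RPM


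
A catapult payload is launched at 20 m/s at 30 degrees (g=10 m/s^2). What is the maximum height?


Given: v0 = 20 m/s, theta = 30 deg, g = 10 m/s^2
sin^2(30) = 1/4
Using H = v0^2 * sin^2(theta) / (2*g)
H = 20^2 * 1/4 / (2*10)
H = 400 * 1/4 / 20
H = 100 / 20
H = 5 m

5 m


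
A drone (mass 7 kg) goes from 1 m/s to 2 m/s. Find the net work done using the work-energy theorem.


Given: m = 7 kg, v0 = 1 m/s, v = 2 m/s
Using W = (1/2)*m*(v^2 - v0^2)
v^2 = 2^2 = 4
v0^2 = 1^2 = 1
v^2 - v0^2 = 4 - 1 = 3
W = (1/2)*7*3 = 21/2 J

21/2 J


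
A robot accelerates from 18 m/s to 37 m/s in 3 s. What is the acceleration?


Given: initial velocity v0 = 18 m/s, final velocity v = 37 m/s, time t = 3 s
Using a = (v - v0) / t
a = (37 - 18) / 3
a = 19 / 3
a = 19/3 m/s^2

19/3 m/s^2


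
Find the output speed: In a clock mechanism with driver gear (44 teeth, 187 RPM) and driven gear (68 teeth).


Given: N1 = 44 teeth, w1 = 187 RPM, N2 = 68 teeth
Using N1*w1 = N2*w2
w2 = N1*w1 / N2
w2 = 44*187 / 68
w2 = 8228 / 68
w2 = 121 RPM

121 RPM


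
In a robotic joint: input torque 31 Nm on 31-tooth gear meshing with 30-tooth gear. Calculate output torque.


Given: N1 = 31, N2 = 30, T1 = 31 Nm
Using T2/T1 = N2/N1
T2 = T1 * N2 / N1
T2 = 31 * 30 / 31
T2 = 930 / 31
T2 = 30 Nm

30 Nm


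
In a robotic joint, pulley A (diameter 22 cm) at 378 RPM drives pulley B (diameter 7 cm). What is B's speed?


Given: D1 = 22 cm, w1 = 378 RPM, D2 = 7 cm
Using D1*w1 = D2*w2
w2 = D1*w1 / D2
w2 = 22*378 / 7
w2 = 8316 / 7
w2 = 1188 RPM

1188 RPM


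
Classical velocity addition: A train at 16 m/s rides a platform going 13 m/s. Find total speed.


Given: object velocity = 16 m/s, platform velocity = 13 m/s (same direction)
Using classical velocity addition: v_total = v_object + v_platform
v_total = 16 + 13
v_total = 29 m/s

29 m/s


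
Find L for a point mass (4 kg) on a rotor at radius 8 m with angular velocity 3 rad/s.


Given: m = 4 kg, r = 8 m, omega = 3 rad/s
For a point mass: I = m*r^2
I = 4*8^2 = 4*64 = 256
L = I*omega = 256*3
L = 768 kg*m^2/s

768 kg*m^2/s


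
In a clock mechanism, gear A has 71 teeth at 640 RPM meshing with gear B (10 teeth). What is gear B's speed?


Given: N1 = 71 teeth, w1 = 640 RPM, N2 = 10 teeth
Using N1*w1 = N2*w2
w2 = N1*w1 / N2
w2 = 71*640 / 10
w2 = 45440 / 10
w2 = 4544 RPM

4544 RPM


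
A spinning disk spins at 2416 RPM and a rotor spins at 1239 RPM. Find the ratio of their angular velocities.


Given: RPM_A = 2416, RPM_B = 1239
omega = 2*pi*RPM/60, so omega_A/omega_B = RPM_A / RPM_B
omega_A/omega_B = 2416 / 1239
omega_A/omega_B = 2416/1239

2416/1239


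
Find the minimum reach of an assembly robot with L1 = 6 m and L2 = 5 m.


Given: L1 = 6 m, L2 = 5 m
For a 2-link planar arm, min reach = |L1 - L2| (second link folded back)
Min reach = |6 - 5|
Min reach = 1 m

1 m


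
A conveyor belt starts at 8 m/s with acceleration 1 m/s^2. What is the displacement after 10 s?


Given: v0 = 8 m/s, a = 1 m/s^2, t = 10 s
Using s = v0*t + (1/2)*a*t^2
s = 8*10 + (1/2)*1*10^2
s = 80 + (1/2)*100
s = 80 + 50
s = 130

130 m


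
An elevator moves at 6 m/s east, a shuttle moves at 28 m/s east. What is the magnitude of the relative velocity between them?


Given: v_A = 6 m/s east, v_B = 28 m/s east
Both move in the same direction; relative speed = |v_A - v_B|
|6 - 28| = |-22|
= 22 m/s

22 m/s


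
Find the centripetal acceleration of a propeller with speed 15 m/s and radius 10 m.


Given: v = 15 m/s, r = 10 m
Using a_c = v^2 / r
a_c = 15^2 / 10
a_c = 225 / 10
a_c = 45/2 m/s^2

45/2 m/s^2


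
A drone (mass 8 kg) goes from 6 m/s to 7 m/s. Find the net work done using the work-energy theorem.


Given: m = 8 kg, v0 = 6 m/s, v = 7 m/s
Using W = (1/2)*m*(v^2 - v0^2)
v^2 = 7^2 = 49
v0^2 = 6^2 = 36
v^2 - v0^2 = 49 - 36 = 13
W = (1/2)*8*13 = 52 J

52 J


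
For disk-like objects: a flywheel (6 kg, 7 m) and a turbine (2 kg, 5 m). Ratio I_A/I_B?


Given: M1=6 kg, R1=7 m, M2=2 kg, R2=5 m
For a disk: I = (1/2)*M*R^2, so I_A/I_B = (M1*R1^2)/(M2*R2^2)
M1*R1^2 = 6*49 = 294
M2*R2^2 = 2*25 = 50
I_A/I_B = 294/50 = 147/25

147/25


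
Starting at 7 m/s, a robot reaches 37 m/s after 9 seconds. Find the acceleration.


Given: initial velocity v0 = 7 m/s, final velocity v = 37 m/s, time t = 9 s
Using a = (v - v0) / t
a = (37 - 7) / 9
a = 30 / 9
a = 10/3 m/s^2

10/3 m/s^2


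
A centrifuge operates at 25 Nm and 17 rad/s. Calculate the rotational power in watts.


Given: tau = 25 Nm, omega = 17 rad/s
Using P = tau * omega
P = 25 * 17
P = 425 W

425 W


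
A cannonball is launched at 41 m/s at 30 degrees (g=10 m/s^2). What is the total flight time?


Given: v0 = 41 m/s, theta = 30 deg, g = 10 m/s^2
sin(30) = 1/2
Using T = 2*v0*sin(theta) / g
T = 2*41*1/2 / 10
T = 41 / 10
T = 41/10 s

41/10 s


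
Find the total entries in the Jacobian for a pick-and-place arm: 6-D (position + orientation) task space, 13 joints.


Given: task space dimension = 6, joints = 13
Jacobian is a 6 x 13 matrix
Total entries = rows * columns
Total = 6 * 13
Total = 78

78


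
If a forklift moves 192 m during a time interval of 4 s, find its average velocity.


Given: distance d = 192 m, time t = 4 s
Using v = d / t
v = 192 / 4
v = 48 m/s

48 m/s


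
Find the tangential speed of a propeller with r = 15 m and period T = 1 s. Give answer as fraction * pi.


Given: radius r = 15 m, period T = 1 s
Using v = 2*pi*r / T
v = 2*pi*15 / 1
v = 30*pi / 1
v = 30*pi m/s

30*pi m/s


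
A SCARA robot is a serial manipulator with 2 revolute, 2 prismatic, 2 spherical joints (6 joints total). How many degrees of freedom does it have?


Given: serial robot with 2 revolute, 2 prismatic, 2 spherical joints
DOF contribution per joint type: revolute=1, prismatic=1, spherical=3, fixed=0
DOF = 2*1 + 2*1 + 2*3
DOF = 10

10


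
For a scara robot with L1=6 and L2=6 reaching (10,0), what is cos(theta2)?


Given: L1 = 6, L2 = 6, target (x, y) = (10, 0)
Using cos(theta2) = (x^2 + y^2 - L1^2 - L2^2) / (2*L1*L2)
x^2 + y^2 = 10^2 + 0 = 100
L1^2 + L2^2 = 36 + 36 = 72
Numerator = 100 - 72 = 28
Denominator = 2*6*6 = 72
cos(theta2) = 28/72 = 7/18

7/18


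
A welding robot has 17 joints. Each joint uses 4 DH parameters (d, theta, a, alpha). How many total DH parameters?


Given: 17 joints, 4 DH parameters per joint (d, theta, a, alpha)
Total DH parameters = number_of_joints * 4
Total = 17 * 4
Total = 68

68


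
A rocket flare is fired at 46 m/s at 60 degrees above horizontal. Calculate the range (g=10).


Given: v0 = 46 m/s, theta = 60 deg, g = 10 m/s^2
sin(2*60) = sin(120) = sqrt(3)/2
Using R = v0^2 * sin(2*theta) / g
R = 46^2 * (sqrt(3)/2) / 10
R = 2116 * sqrt(3) / 20
R = 529/5*sqrt(3) m

529/5*sqrt(3) m


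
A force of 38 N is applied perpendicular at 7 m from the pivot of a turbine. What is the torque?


Given: F = 38 N, r = 7 m, angle = 90 deg (perpendicular)
Using tau = F * r * sin(90)
sin(90) = 1
tau = 38 * 7 * 1
tau = 266 Nm

266 Nm


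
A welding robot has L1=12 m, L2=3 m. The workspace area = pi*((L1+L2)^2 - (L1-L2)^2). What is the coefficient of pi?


Given: L1 = 12, L2 = 3
(L1+L2)^2 = (15)^2 = 225
(L1-L2)^2 = (9)^2 = 81
Difference = 225 - 81 = 144
This equals 4*L1*L2 = 4*12*3 = 144
Workspace area = 144*pi

144


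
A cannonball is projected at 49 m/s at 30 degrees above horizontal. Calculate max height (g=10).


Given: v0 = 49 m/s, theta = 30 deg, g = 10 m/s^2
sin^2(30) = 1/4
Using H = v0^2 * sin^2(theta) / (2*g)
H = 49^2 * 1/4 / (2*10)
H = 2401 * 1/4 / 20
H = 2401/4 / 20
H = 2401/80 m

2401/80 m


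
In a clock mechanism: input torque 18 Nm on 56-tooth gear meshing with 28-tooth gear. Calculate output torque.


Given: N1 = 56, N2 = 28, T1 = 18 Nm
Using T2/T1 = N2/N1
T2 = T1 * N2 / N1
T2 = 18 * 28 / 56
T2 = 504 / 56
T2 = 9 Nm

9 Nm


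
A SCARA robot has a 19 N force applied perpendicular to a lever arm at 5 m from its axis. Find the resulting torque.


Given: F = 19 N, r = 5 m, angle = 90 deg (perpendicular)
Using tau = F * r * sin(90)
sin(90) = 1
tau = 19 * 5 * 1
tau = 95 Nm

95 Nm


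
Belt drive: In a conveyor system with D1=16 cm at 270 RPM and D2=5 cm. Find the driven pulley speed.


Given: D1 = 16 cm, w1 = 270 RPM, D2 = 5 cm
Using D1*w1 = D2*w2
w2 = D1*w1 / D2
w2 = 16*270 / 5
w2 = 4320 / 5
w2 = 864 RPM

864 RPM


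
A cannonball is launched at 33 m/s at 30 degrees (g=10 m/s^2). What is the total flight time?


Given: v0 = 33 m/s, theta = 30 deg, g = 10 m/s^2
sin(30) = 1/2
Using T = 2*v0*sin(theta) / g
T = 2*33*1/2 / 10
T = 33 / 10
T = 33/10 s

33/10 s


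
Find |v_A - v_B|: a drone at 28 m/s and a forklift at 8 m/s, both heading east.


Given: v_A = 28 m/s east, v_B = 8 m/s east
Both move in the same direction; relative speed = |v_A - v_B|
|28 - 8| = |20|
= 20 m/s

20 m/s


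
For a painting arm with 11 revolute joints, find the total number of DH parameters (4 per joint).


Given: 11 joints, 4 DH parameters per joint (d, theta, a, alpha)
Total DH parameters = number_of_joints * 4
Total = 11 * 4
Total = 44

44


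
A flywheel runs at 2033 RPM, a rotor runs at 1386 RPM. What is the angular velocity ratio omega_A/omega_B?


Given: RPM_A = 2033, RPM_B = 1386
omega = 2*pi*RPM/60, so omega_A/omega_B = RPM_A / RPM_B
omega_A/omega_B = 2033 / 1386
omega_A/omega_B = 2033/1386

2033/1386


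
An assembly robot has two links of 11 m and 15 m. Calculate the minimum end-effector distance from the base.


Given: L1 = 11 m, L2 = 15 m
For a 2-link planar arm, min reach = |L1 - L2| (second link folded back)
Min reach = |11 - 15|
Min reach = 4 m

4 m


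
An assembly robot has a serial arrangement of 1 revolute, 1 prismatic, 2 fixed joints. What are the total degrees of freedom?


Given: serial robot with 1 revolute, 1 prismatic, 2 fixed joints
DOF contribution per joint type: revolute=1, prismatic=1, spherical=3, fixed=0
DOF = 1*1 + 1*1 + 2*0
DOF = 2

2


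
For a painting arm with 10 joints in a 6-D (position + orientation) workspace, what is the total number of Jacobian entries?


Given: task space dimension = 6, joints = 10
Jacobian is a 6 x 10 matrix
Total entries = rows * columns
Total = 6 * 10
Total = 60

60


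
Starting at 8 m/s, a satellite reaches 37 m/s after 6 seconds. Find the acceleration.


Given: initial velocity v0 = 8 m/s, final velocity v = 37 m/s, time t = 6 s
Using a = (v - v0) / t
a = (37 - 8) / 6
a = 29 / 6
a = 29/6 m/s^2

29/6 m/s^2


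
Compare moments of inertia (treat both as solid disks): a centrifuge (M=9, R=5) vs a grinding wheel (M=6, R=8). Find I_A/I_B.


Given: M1=9 kg, R1=5 m, M2=6 kg, R2=8 m
For a disk: I = (1/2)*M*R^2, so I_A/I_B = (M1*R1^2)/(M2*R2^2)
M1*R1^2 = 9*25 = 225
M2*R2^2 = 6*64 = 384
I_A/I_B = 225/384 = 75/128

75/128


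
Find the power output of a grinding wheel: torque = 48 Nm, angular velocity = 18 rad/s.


Given: tau = 48 Nm, omega = 18 rad/s
Using P = tau * omega
P = 48 * 18
P = 864 W

864 W


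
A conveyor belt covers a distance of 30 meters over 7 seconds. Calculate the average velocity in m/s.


Given: distance d = 30 m, time t = 7 s
Using v = d / t
v = 30 / 7
v = 30/7 m/s

30/7 m/s


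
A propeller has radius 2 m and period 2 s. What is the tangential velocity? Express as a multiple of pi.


Given: radius r = 2 m, period T = 2 s
Using v = 2*pi*r / T
v = 2*pi*2 / 2
v = 4*pi / 2
v = 2*pi m/s

2*pi m/s


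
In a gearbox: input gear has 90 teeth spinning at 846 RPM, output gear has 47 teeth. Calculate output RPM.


Given: N1 = 90 teeth, w1 = 846 RPM, N2 = 47 teeth
Using N1*w1 = N2*w2
w2 = N1*w1 / N2
w2 = 90*846 / 47
w2 = 76140 / 47
w2 = 1620 RPM

1620 RPM


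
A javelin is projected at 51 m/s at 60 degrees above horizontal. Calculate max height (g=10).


Given: v0 = 51 m/s, theta = 60 deg, g = 10 m/s^2
sin^2(60) = 3/4
Using H = v0^2 * sin^2(theta) / (2*g)
H = 51^2 * 3/4 / (2*10)
H = 2601 * 3/4 / 20
H = 7803/4 / 20
H = 7803/80 m

7803/80 m


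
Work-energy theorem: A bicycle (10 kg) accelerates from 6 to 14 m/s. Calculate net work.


Given: m = 10 kg, v0 = 6 m/s, v = 14 m/s
Using W = (1/2)*m*(v^2 - v0^2)
v^2 = 14^2 = 196
v0^2 = 6^2 = 36
v^2 - v0^2 = 196 - 36 = 160
W = (1/2)*10*160 = 800 J

800 J


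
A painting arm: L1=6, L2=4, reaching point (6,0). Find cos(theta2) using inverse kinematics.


Given: L1 = 6, L2 = 4, target (x, y) = (6, 0)
Using cos(theta2) = (x^2 + y^2 - L1^2 - L2^2) / (2*L1*L2)
x^2 + y^2 = 6^2 + 0 = 36
L1^2 + L2^2 = 36 + 16 = 52
Numerator = 36 - 52 = -16
Denominator = 2*6*4 = 48
cos(theta2) = -16/48 = -1/3

-1/3
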